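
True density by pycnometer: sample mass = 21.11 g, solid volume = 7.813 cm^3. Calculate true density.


TD = 21.11 / 7.813 = 2.702 g/cm^3

2.702


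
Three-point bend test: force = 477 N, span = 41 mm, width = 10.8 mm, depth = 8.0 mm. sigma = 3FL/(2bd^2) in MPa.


sigma = 3*477*41/(2*10.8*8.0^2) = 42.4 MPa

42.4


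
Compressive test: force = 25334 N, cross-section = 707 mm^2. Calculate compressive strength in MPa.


CS = 25334 / 707 = 35.8 MPa

35.8


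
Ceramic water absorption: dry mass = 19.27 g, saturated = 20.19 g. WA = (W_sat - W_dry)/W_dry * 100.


WA = (20.19 - 19.27) / 19.27 * 100 = 4.77%

4.77


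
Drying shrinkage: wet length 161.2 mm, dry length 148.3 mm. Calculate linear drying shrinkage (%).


DS = (161.2 - 148.3) / 161.2 * 100 = 8.0%

8.0


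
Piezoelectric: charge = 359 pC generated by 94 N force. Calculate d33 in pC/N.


d33 = 359 / 94 = 3.8 pC/N

3.8


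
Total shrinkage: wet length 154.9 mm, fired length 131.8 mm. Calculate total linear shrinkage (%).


TS = (154.9 - 131.8) / 154.9 * 100 = 14.91%

14.91


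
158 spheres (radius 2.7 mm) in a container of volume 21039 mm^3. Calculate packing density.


V_sphere = 4/3*pi*2.7^3 = 82.448 mm^3
Total V = 158*82.448 = 13026.784 mm^3
PD = 13026.784 / 21039 = 0.619

0.619


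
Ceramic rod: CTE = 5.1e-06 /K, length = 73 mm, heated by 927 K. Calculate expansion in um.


dL = 5.1e-06 * 73 * 927 * 1000 = 345.122 um

345.122


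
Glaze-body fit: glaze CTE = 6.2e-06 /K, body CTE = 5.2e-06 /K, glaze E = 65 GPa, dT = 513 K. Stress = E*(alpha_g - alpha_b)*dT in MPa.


Stress = 65*1000*(6.2e-06 - 5.2e-06)*513 = 33.3 MPa

33.3


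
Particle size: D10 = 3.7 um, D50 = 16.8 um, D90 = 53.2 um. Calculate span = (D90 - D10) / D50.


Span = (53.2 - 3.7) / 16.8 = 49.5 / 16.8 = 2.946

2.946


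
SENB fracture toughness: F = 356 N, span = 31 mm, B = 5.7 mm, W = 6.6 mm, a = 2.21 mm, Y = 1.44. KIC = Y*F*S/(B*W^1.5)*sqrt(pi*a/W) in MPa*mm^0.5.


KIC = 1.44*356*31/(5.7*6.6^1.5)*sqrt(pi*2.21/6.6) = 168.65

168.65


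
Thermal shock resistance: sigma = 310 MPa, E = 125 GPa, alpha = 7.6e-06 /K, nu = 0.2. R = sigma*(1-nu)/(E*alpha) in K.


R = 310*(1-0.2)/(125*1000*7.6e-06) = 261 K

261


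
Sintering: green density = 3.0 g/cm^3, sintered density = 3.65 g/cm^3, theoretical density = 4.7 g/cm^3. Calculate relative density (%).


Relative = 3.65 / 4.7 * 100 = 77.7%

77.7


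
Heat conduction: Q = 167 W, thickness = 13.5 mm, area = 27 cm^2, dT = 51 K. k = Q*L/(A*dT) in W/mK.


k = 167*13.5/1000/(27/10000*51) = 16.37 W/mK

16.37


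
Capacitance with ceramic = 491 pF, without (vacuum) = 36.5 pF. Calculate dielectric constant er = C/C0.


er = 491 / 36.5 = 13.45

13.45


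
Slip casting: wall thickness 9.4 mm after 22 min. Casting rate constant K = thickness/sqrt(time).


K = 9.4 / sqrt(22) = 9.4 / 4.6904 = 2.004 mm/min^0.5

2.004


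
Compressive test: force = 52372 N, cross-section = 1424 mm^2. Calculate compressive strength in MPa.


CS = 52372 / 1424 = 36.8 MPa

36.8


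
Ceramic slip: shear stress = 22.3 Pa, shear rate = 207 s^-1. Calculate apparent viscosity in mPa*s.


eta = tau/gamma * 1000 = 22.3/207 * 1000 = 107.7 mPa*s

107.7


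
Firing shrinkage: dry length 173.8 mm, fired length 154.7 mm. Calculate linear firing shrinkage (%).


FS = (173.8 - 154.7) / 173.8 * 100 = 10.99%

10.99


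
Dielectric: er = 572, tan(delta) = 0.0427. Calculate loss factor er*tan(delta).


Loss = 572 * 0.0427 = 24.424

24.424


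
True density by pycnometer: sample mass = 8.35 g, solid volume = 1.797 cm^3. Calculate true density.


TD = 8.35 / 1.797 = 4.647 g/cm^3

4.647


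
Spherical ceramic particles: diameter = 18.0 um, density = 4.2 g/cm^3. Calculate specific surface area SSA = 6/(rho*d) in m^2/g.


SSA = 6 / (4.2 * 18.0) = 0.079 m^2/g

0.079


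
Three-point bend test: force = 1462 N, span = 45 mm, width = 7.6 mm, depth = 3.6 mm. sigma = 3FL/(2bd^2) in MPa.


sigma = 3*1462*45/(2*7.6*3.6^2) = 1001.9 MPa

1001.9


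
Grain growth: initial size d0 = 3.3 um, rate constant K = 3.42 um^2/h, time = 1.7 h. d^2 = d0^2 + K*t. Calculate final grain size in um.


d^2 = 3.3^2 + 3.42*1.7 = 16.704
d = sqrt(16.704) = 4.09 um

4.09


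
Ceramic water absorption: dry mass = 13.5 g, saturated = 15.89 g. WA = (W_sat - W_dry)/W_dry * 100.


WA = (15.89 - 13.5) / 13.5 * 100 = 17.7%

17.7


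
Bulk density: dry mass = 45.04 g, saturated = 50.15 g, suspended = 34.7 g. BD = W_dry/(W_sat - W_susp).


BD = 45.04 / (50.15 - 34.7) = 45.04 / 15.45 = 2.915 g/cm^3

2.915


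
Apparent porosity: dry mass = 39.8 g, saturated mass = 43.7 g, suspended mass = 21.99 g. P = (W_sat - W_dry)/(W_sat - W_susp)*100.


P = (43.7 - 39.8) / (43.7 - 21.99) * 100 = 3.9 / 21.71 * 100 = 18.0%

18.0


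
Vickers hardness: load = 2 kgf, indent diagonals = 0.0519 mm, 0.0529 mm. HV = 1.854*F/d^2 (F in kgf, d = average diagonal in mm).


d_avg = (0.0519+0.0529)/2 = 0.0524 mm
HV = 1.854*2/0.0524^2 = 1350

1350


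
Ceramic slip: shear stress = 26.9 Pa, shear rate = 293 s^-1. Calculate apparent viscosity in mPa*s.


eta = tau/gamma * 1000 = 26.9/293 * 1000 = 91.8 mPa*s

91.8


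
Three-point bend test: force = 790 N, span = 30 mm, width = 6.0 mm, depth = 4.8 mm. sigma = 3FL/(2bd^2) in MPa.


sigma = 3*790*30/(2*6.0*4.8^2) = 257.2 MPa

257.2


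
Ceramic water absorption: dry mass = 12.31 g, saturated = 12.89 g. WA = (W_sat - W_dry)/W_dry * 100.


WA = (12.89 - 12.31) / 12.31 * 100 = 4.71%

4.71


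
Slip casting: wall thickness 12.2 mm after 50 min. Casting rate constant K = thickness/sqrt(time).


K = 12.2 / sqrt(50) = 12.2 / 7.0711 = 1.725 mm/min^0.5

1.725


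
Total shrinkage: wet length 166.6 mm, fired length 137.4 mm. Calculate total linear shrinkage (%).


TS = (166.6 - 137.4) / 166.6 * 100 = 17.53%

17.53


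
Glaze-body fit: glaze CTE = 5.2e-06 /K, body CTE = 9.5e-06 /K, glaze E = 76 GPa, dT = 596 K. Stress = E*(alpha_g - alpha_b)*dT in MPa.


Stress = 76*1000*(5.2e-06 - 9.5e-06)*596 = -194.8 MPa

-194.8


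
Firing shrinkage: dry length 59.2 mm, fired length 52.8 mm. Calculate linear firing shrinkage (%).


FS = (59.2 - 52.8) / 59.2 * 100 = 10.81%

10.81


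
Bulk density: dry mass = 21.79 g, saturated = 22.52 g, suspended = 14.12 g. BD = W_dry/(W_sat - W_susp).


BD = 21.79 / (22.52 - 14.12) = 21.79 / 8.4 = 2.594 g/cm^3

2.594


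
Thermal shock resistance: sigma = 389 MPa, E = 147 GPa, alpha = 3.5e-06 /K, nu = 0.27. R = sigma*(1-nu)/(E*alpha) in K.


R = 389*(1-0.27)/(147*1000*3.5e-06) = 552 K

552


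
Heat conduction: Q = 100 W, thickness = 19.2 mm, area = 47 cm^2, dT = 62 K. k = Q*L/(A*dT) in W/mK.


k = 100*19.2/1000/(47/10000*62) = 6.59 W/mK

6.59


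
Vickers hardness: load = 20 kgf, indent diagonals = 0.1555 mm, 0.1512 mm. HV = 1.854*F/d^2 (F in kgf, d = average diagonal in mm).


d_avg = (0.1555+0.1512)/2 = 0.15335 mm
HV = 1.854*20/0.15335^2 = 1577

1577


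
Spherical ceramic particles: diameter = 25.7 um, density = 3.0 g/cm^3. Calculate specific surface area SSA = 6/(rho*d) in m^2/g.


SSA = 6 / (3.0 * 25.7) = 0.078 m^2/g

0.078


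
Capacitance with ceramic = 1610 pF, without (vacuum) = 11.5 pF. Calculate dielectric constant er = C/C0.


er = 1610 / 11.5 = 140.0

140.0


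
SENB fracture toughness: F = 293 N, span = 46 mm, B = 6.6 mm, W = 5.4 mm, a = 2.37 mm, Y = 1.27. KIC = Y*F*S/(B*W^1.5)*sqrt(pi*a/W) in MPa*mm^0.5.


KIC = 1.27*293*46/(6.6*5.4^1.5)*sqrt(pi*2.37/5.4) = 242.69

242.69


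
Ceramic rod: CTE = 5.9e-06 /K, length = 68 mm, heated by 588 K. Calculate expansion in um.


dL = 5.9e-06 * 68 * 588 * 1000 = 235.906 um

235.906


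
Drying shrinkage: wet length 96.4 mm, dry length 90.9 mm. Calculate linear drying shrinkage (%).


DS = (96.4 - 90.9) / 96.4 * 100 = 5.71%

5.71


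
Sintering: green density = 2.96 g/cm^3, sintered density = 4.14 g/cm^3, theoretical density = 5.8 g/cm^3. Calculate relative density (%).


Relative = 4.14 / 5.8 * 100 = 71.4%

71.4


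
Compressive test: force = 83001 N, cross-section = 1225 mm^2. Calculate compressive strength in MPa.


CS = 83001 / 1225 = 67.8 MPa

67.8


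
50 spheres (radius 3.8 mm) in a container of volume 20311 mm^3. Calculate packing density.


V_sphere = 4/3*pi*3.8^3 = 229.8473 mm^3
Total V = 50*229.8473 = 11492.365 mm^3
PD = 11492.365 / 20311 = 0.566

0.566


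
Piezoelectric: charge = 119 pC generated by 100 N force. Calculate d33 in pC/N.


d33 = 119 / 100 = 1.2 pC/N

1.2


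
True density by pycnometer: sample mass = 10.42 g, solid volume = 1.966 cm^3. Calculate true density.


TD = 10.42 / 1.966 = 5.3 g/cm^3

5.3


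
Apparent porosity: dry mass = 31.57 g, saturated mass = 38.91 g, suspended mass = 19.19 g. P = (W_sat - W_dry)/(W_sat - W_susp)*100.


P = (38.91 - 31.57) / (38.91 - 19.19) * 100 = 7.34 / 19.72 * 100 = 37.2%

37.2


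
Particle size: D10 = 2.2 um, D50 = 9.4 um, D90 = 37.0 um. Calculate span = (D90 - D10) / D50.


Span = (37.0 - 2.2) / 9.4 = 34.8 / 9.4 = 3.702

3.702


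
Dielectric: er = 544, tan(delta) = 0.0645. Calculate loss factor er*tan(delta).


Loss = 544 * 0.0645 = 35.088

35.088


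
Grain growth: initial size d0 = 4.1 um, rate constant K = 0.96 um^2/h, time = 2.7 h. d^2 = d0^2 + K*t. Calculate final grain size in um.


d^2 = 4.1^2 + 0.96*2.7 = 19.402
d = sqrt(19.402) = 4.4 um

4.4


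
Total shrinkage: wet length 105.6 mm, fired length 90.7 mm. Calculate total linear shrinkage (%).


TS = (105.6 - 90.7) / 105.6 * 100 = 14.11%

14.11


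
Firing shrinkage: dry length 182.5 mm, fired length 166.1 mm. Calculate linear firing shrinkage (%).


FS = (182.5 - 166.1) / 182.5 * 100 = 8.99%

8.99


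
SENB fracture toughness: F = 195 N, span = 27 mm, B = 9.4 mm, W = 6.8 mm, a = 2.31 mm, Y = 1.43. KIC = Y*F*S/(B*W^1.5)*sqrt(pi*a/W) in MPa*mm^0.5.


KIC = 1.43*195*27/(9.4*6.8^1.5)*sqrt(pi*2.31/6.8) = 46.66

46.66


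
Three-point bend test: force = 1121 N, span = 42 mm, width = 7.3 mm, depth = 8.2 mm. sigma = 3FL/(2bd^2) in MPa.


sigma = 3*1121*42/(2*7.3*8.2^2) = 143.9 MPa

143.9


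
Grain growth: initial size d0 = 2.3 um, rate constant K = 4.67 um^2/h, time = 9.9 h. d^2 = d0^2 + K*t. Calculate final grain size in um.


d^2 = 2.3^2 + 4.67*9.9 = 51.523
d = sqrt(51.523) = 7.18 um

7.18


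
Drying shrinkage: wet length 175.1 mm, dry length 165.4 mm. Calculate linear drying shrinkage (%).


DS = (175.1 - 165.4) / 175.1 * 100 = 5.54%

5.54


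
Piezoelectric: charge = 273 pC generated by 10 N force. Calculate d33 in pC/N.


d33 = 273 / 10 = 27.3 pC/N

27.3


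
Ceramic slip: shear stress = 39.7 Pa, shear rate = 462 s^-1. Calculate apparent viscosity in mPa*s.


eta = tau/gamma * 1000 = 39.7/462 * 1000 = 85.9 mPa*s

85.9


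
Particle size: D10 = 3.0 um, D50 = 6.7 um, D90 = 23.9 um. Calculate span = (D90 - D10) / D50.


Span = (23.9 - 3.0) / 6.7 = 20.9 / 6.7 = 3.119

3.119


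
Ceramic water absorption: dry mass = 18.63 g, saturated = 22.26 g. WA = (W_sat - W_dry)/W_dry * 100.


WA = (22.26 - 18.63) / 18.63 * 100 = 19.48%

19.48


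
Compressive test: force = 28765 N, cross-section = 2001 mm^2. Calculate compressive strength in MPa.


CS = 28765 / 2001 = 14.4 MPa

14.4


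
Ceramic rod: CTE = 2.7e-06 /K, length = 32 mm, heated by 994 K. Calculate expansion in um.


dL = 2.7e-06 * 32 * 994 * 1000 = 85.882 um

85.882


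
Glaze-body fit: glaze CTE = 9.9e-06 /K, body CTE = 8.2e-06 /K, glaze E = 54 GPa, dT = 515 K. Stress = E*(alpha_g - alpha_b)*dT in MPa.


Stress = 54*1000*(9.9e-06 - 8.2e-06)*515 = 47.3 MPa

47.3


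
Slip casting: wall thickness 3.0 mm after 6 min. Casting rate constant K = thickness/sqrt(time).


K = 3.0 / sqrt(6) = 3.0 / 2.4495 = 1.225 mm/min^0.5

1.225


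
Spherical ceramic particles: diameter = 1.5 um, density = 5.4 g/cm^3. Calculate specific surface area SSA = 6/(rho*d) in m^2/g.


SSA = 6 / (5.4 * 1.5) = 0.741 m^2/g

0.741


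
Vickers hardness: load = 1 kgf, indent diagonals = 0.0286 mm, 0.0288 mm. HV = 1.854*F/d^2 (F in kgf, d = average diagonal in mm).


d_avg = (0.0286+0.0288)/2 = 0.0287 mm
HV = 1.854*1/0.0287^2 = 2251

2251


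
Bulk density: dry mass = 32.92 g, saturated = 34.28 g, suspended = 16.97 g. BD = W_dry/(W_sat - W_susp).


BD = 32.92 / (34.28 - 16.97) = 32.92 / 17.31 = 1.902 g/cm^3

1.902


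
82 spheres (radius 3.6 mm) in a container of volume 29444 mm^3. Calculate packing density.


V_sphere = 4/3*pi*3.6^3 = 195.4322 mm^3
Total V = 82*195.4322 = 16025.4404 mm^3
PD = 16025.4404 / 29444 = 0.544

0.544


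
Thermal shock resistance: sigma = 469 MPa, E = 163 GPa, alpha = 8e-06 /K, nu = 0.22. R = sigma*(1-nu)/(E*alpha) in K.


R = 469*(1-0.22)/(163*1000*8e-06) = 281 K

281


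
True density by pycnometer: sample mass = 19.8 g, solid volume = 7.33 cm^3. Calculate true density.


TD = 19.8 / 7.33 = 2.701 g/cm^3

2.701


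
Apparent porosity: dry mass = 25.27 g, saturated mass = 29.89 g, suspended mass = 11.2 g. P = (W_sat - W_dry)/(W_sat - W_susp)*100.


P = (29.89 - 25.27) / (29.89 - 11.2) * 100 = 4.62 / 18.69 * 100 = 24.7%

24.7


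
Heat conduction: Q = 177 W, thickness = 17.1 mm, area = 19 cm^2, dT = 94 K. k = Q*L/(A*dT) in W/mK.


k = 177*17.1/1000/(19/10000*94) = 16.95 W/mK

16.95


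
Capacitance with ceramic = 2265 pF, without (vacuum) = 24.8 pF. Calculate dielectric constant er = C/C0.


er = 2265 / 24.8 = 91.33

91.33


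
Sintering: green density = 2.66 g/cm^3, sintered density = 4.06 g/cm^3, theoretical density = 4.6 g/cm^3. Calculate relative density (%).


Relative = 4.06 / 4.6 * 100 = 88.3%

88.3


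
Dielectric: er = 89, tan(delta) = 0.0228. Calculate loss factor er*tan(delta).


Loss = 89 * 0.0228 = 2.029

2.029


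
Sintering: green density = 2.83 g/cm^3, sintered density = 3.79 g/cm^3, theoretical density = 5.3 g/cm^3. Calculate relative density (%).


Relative = 3.79 / 5.3 * 100 = 71.5%

71.5


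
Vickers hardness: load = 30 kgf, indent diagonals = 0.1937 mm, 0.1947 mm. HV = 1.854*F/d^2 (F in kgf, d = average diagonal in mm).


d_avg = (0.1937+0.1947)/2 = 0.1942 mm
HV = 1.854*30/0.1942^2 = 1475

1475


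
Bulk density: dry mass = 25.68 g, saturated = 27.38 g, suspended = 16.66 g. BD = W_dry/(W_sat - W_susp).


BD = 25.68 / (27.38 - 16.66) = 25.68 / 10.72 = 2.396 g/cm^3

2.396


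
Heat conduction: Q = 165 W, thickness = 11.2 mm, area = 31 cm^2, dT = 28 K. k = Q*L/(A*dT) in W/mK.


k = 165*11.2/1000/(31/10000*28) = 21.29 W/mK

21.29


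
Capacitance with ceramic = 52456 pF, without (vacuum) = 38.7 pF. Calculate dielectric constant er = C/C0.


er = 52456 / 38.7 = 1355.45

1355.45


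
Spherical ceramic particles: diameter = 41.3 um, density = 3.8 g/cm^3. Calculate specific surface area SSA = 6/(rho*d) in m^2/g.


SSA = 6 / (3.8 * 41.3) = 0.038 m^2/g

0.038


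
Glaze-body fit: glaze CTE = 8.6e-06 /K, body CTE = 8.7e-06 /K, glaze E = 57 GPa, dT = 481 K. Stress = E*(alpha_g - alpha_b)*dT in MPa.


Stress = 57*1000*(8.6e-06 - 8.7e-06)*481 = -2.7 MPa

-2.7


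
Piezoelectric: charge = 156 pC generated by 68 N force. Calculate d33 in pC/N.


d33 = 156 / 68 = 2.3 pC/N

2.3


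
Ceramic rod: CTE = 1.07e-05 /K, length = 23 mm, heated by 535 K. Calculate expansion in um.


dL = 1.07e-05 * 23 * 535 * 1000 = 131.664 um

131.664


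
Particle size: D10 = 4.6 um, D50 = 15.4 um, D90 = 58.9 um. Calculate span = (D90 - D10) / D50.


Span = (58.9 - 4.6) / 15.4 = 54.3 / 15.4 = 3.526

3.526


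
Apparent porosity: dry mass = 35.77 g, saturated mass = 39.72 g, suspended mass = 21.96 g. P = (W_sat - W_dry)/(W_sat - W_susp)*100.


P = (39.72 - 35.77) / (39.72 - 21.96) * 100 = 3.95 / 17.76 * 100 = 22.2%

22.2


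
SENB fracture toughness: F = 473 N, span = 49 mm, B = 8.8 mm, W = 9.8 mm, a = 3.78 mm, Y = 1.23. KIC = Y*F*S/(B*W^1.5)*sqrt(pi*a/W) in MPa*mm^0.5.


KIC = 1.23*473*49/(8.8*9.8^1.5)*sqrt(pi*3.78/9.8) = 116.24

116.24


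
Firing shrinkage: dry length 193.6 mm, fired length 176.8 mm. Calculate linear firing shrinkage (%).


FS = (193.6 - 176.8) / 193.6 * 100 = 8.68%

8.68


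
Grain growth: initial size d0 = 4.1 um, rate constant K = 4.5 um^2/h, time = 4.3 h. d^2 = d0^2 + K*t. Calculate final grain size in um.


d^2 = 4.1^2 + 4.5*4.3 = 36.16
d = sqrt(36.16) = 6.01 um

6.01


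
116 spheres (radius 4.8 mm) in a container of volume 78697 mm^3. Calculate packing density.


V_sphere = 4/3*pi*4.8^3 = 463.2467 mm^3
Total V = 116*463.2467 = 53736.6172 mm^3
PD = 53736.6172 / 78697 = 0.683

0.683


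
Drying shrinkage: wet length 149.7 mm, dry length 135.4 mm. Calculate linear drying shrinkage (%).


DS = (149.7 - 135.4) / 149.7 * 100 = 9.55%

9.55


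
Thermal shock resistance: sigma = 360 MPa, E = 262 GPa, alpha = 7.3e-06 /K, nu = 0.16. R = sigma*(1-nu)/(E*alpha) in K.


R = 360*(1-0.16)/(262*1000*7.3e-06) = 158 K

158


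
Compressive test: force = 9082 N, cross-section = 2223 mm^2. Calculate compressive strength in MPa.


CS = 9082 / 2223 = 4.1 MPa

4.1


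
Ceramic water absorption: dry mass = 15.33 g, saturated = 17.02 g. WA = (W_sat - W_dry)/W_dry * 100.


WA = (17.02 - 15.33) / 15.33 * 100 = 11.02%

11.02


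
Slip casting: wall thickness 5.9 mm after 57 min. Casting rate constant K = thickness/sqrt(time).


K = 5.9 / sqrt(57) = 5.9 / 7.5498 = 0.781 mm/min^0.5

0.781


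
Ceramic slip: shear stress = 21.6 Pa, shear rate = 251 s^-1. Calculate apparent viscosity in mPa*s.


eta = tau/gamma * 1000 = 21.6/251 * 1000 = 86.1 mPa*s

86.1


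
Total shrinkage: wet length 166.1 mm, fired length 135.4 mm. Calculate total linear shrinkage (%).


TS = (166.1 - 135.4) / 166.1 * 100 = 18.48%

18.48


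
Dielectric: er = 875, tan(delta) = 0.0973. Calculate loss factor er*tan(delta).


Loss = 875 * 0.0973 = 85.138

85.138


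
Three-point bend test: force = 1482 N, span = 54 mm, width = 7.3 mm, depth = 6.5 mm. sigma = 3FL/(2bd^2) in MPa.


sigma = 3*1482*54/(2*7.3*6.5^2) = 389.2 MPa

389.2


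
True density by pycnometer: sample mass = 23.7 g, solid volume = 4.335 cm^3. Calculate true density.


TD = 23.7 / 4.335 = 5.467 g/cm^3

5.467


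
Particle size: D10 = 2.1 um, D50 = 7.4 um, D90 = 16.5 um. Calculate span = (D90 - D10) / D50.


Span = (16.5 - 2.1) / 7.4 = 14.4 / 7.4 = 1.946

1.946


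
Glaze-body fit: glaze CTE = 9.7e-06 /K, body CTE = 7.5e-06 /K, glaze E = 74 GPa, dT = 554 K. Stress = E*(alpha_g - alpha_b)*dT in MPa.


Stress = 74*1000*(9.7e-06 - 7.5e-06)*554 = 90.2 MPa

90.2


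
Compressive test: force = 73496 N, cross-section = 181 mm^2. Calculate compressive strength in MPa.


CS = 73496 / 181 = 406.1 MPa

406.1


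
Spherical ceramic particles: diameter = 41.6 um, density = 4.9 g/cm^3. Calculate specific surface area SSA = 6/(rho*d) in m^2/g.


SSA = 6 / (4.9 * 41.6) = 0.029 m^2/g

0.029


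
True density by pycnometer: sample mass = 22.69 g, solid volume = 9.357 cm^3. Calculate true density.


TD = 22.69 / 9.357 = 2.425 g/cm^3

2.425


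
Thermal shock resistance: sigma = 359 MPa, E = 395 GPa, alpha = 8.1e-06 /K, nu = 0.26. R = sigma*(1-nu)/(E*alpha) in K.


R = 359*(1-0.26)/(395*1000*8.1e-06) = 83 K

83


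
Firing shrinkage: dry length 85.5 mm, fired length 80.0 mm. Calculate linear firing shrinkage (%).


FS = (85.5 - 80.0) / 85.5 * 100 = 6.43%

6.43


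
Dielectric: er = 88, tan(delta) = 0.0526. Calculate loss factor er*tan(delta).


Loss = 88 * 0.0526 = 4.629

4.629


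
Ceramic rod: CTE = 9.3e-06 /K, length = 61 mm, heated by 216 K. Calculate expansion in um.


dL = 9.3e-06 * 61 * 216 * 1000 = 122.537 um

122.537


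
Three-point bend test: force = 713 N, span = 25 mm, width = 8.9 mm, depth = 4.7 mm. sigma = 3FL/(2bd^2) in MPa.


sigma = 3*713*25/(2*8.9*4.7^2) = 136.0 MPa

136.0


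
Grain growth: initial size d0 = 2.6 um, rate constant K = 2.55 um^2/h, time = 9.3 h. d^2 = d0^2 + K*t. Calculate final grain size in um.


d^2 = 2.6^2 + 2.55*9.3 = 30.475
d = sqrt(30.475) = 5.52 um

5.52


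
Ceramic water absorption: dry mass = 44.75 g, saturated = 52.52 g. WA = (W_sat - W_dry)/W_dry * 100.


WA = (52.52 - 44.75) / 44.75 * 100 = 17.36%

17.36


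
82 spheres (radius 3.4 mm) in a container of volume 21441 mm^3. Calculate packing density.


V_sphere = 4/3*pi*3.4^3 = 164.6362 mm^3
Total V = 82*164.6362 = 13500.1684 mm^3
PD = 13500.1684 / 21441 = 0.63

0.63


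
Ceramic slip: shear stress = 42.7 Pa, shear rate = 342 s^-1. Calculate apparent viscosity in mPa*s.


eta = tau/gamma * 1000 = 42.7/342 * 1000 = 124.9 mPa*s

124.9


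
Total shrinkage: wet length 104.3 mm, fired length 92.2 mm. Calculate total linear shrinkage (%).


TS = (104.3 - 92.2) / 104.3 * 100 = 11.6%

11.6


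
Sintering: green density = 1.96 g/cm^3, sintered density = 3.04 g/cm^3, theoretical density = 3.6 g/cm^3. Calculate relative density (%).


Relative = 3.04 / 3.6 * 100 = 84.4%

84.4


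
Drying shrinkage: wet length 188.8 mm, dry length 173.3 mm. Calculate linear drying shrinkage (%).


DS = (188.8 - 173.3) / 188.8 * 100 = 8.21%

8.21


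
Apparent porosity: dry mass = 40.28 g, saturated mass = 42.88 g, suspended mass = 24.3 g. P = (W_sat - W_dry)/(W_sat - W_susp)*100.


P = (42.88 - 40.28) / (42.88 - 24.3) * 100 = 2.6 / 18.58 * 100 = 14.0%

14.0


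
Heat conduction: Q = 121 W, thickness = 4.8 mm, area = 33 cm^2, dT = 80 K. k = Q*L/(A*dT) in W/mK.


k = 121*4.8/1000/(33/10000*80) = 2.2 W/mK

2.2


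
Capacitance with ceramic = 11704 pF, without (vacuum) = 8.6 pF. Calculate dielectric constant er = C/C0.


er = 11704 / 8.6 = 1360.93

1360.93


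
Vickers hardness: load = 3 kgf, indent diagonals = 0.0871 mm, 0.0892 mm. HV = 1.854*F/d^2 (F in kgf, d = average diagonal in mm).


d_avg = (0.0871+0.0892)/2 = 0.08815 mm
HV = 1.854*3/0.08815^2 = 716

716


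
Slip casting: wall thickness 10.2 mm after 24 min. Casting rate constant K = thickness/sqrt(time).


K = 10.2 / sqrt(24) = 10.2 / 4.899 = 2.082 mm/min^0.5

2.082


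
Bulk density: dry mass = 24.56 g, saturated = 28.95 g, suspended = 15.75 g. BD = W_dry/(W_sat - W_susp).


BD = 24.56 / (28.95 - 15.75) = 24.56 / 13.2 = 1.861 g/cm^3

1.861


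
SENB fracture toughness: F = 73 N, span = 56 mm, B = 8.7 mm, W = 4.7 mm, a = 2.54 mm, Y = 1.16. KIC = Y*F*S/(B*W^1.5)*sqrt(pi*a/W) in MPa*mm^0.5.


KIC = 1.16*73*56/(8.7*4.7^1.5)*sqrt(pi*2.54/4.7) = 69.7

69.7


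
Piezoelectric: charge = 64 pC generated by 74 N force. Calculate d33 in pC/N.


d33 = 64 / 74 = 0.9 pC/N

0.9


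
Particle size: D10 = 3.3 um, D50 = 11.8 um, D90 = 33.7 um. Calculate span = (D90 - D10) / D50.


Span = (33.7 - 3.3) / 11.8 = 30.4 / 11.8 = 2.576

2.576


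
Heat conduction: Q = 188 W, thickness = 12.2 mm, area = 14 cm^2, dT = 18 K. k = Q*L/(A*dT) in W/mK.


k = 188*12.2/1000/(14/10000*18) = 91.02 W/mK

91.02


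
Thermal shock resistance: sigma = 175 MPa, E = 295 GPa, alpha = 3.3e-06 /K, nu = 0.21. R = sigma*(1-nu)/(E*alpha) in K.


R = 175*(1-0.21)/(295*1000*3.3e-06) = 142 K

142


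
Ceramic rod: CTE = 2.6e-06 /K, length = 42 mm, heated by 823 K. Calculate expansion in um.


dL = 2.6e-06 * 42 * 823 * 1000 = 89.872 um

89.872


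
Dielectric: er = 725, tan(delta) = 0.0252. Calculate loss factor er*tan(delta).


Loss = 725 * 0.0252 = 18.27

18.27


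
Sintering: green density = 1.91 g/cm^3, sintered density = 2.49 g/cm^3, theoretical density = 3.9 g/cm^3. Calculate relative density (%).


Relative = 2.49 / 3.9 * 100 = 63.8%

63.8


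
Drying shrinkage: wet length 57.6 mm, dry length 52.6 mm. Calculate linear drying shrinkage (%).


DS = (57.6 - 52.6) / 57.6 * 100 = 8.68%

8.68


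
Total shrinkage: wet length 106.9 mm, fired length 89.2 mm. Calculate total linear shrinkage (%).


TS = (106.9 - 89.2) / 106.9 * 100 = 16.56%

16.56


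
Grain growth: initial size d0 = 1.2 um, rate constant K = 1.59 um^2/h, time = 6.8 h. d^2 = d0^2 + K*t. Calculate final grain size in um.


d^2 = 1.2^2 + 1.59*6.8 = 12.252
d = sqrt(12.252) = 3.5 um

3.5


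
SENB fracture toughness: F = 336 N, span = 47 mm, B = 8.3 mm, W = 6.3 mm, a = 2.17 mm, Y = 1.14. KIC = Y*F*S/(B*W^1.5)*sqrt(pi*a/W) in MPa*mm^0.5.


KIC = 1.14*336*47/(8.3*6.3^1.5)*sqrt(pi*2.17/6.3) = 142.69

142.69


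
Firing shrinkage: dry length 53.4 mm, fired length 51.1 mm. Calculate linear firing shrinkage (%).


FS = (53.4 - 51.1) / 53.4 * 100 = 4.31%

4.31


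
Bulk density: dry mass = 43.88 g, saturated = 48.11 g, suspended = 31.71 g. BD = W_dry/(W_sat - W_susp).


BD = 43.88 / (48.11 - 31.71) = 43.88 / 16.4 = 2.676 g/cm^3

2.676


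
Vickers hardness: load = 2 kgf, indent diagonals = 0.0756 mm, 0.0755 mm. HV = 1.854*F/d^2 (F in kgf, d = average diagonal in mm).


d_avg = (0.0756+0.0755)/2 = 0.07555 mm
HV = 1.854*2/0.07555^2 = 650

650


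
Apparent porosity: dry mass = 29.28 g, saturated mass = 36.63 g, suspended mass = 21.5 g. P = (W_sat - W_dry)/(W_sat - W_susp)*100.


P = (36.63 - 29.28) / (36.63 - 21.5) * 100 = 7.35 / 15.13 * 100 = 48.6%

48.6


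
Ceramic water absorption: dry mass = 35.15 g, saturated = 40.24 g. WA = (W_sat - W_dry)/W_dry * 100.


WA = (40.24 - 35.15) / 35.15 * 100 = 14.48%

14.48


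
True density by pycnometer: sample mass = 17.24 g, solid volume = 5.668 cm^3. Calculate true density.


TD = 17.24 / 5.668 = 3.042 g/cm^3

3.042


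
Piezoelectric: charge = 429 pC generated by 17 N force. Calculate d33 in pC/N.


d33 = 429 / 17 = 25.2 pC/N

25.2


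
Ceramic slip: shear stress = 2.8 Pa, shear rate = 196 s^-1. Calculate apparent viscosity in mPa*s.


eta = tau/gamma * 1000 = 2.8/196 * 1000 = 14.3 mPa*s

14.3


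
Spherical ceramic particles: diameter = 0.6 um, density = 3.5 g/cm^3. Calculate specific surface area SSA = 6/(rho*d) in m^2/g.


SSA = 6 / (3.5 * 0.6) = 2.857 m^2/g

2.857


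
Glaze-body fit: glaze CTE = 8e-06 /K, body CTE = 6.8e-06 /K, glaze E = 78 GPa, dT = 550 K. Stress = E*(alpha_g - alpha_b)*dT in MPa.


Stress = 78*1000*(8e-06 - 6.8e-06)*550 = 51.5 MPa

51.5


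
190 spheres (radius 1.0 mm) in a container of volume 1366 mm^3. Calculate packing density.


V_sphere = 4/3*pi*1.0^3 = 4.1888 mm^3
Total V = 190*4.1888 = 795.872 mm^3
PD = 795.872 / 1366 = 0.583

0.583


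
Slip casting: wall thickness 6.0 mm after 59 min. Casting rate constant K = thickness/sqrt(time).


K = 6.0 / sqrt(59) = 6.0 / 7.6811 = 0.781 mm/min^0.5

0.781


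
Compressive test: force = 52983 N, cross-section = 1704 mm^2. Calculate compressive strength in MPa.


CS = 52983 / 1704 = 31.1 MPa

31.1


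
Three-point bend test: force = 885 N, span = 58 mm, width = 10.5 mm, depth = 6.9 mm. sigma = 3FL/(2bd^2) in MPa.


sigma = 3*885*58/(2*10.5*6.9^2) = 154.0 MPa

154.0


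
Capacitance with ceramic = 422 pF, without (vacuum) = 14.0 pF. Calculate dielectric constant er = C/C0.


er = 422 / 14.0 = 30.14

30.14


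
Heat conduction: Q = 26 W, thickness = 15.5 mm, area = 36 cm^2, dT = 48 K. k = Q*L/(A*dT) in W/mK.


k = 26*15.5/1000/(36/10000*48) = 2.33 W/mK

2.33


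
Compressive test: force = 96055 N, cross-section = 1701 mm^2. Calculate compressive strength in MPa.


CS = 96055 / 1701 = 56.5 MPa

56.5


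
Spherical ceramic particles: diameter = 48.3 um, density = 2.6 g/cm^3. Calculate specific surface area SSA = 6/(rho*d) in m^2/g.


SSA = 6 / (2.6 * 48.3) = 0.048 m^2/g

0.048


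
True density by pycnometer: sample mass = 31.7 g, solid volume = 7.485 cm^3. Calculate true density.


TD = 31.7 / 7.485 = 4.235 g/cm^3

4.235


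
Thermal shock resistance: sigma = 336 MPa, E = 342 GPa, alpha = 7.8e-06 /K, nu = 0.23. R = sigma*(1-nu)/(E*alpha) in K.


R = 336*(1-0.23)/(342*1000*7.8e-06) = 97 K

97


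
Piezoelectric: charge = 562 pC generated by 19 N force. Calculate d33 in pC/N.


d33 = 562 / 19 = 29.6 pC/N

29.6


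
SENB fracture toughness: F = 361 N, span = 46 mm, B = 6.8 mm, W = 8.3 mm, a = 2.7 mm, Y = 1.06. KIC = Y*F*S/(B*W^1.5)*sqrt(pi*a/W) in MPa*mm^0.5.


KIC = 1.06*361*46/(6.8*8.3^1.5)*sqrt(pi*2.7/8.3) = 109.44

109.44


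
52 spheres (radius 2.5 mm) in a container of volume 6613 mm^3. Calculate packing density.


V_sphere = 4/3*pi*2.5^3 = 65.4498 mm^3
Total V = 52*65.4498 = 3403.3896 mm^3
PD = 3403.3896 / 6613 = 0.515

0.515


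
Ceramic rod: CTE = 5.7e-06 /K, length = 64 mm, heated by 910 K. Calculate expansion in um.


dL = 5.7e-06 * 64 * 910 * 1000 = 331.968 um

331.968


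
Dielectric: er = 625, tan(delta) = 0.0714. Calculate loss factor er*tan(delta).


Loss = 625 * 0.0714 = 44.625

44.625


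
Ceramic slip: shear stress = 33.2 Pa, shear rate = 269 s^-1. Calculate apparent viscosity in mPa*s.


eta = tau/gamma * 1000 = 33.2/269 * 1000 = 123.4 mPa*s

123.4


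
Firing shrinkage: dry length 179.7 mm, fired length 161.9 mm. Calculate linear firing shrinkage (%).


FS = (179.7 - 161.9) / 179.7 * 100 = 9.91%

9.91


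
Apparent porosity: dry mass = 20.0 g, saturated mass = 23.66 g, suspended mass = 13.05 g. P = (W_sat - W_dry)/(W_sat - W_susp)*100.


P = (23.66 - 20.0) / (23.66 - 13.05) * 100 = 3.66 / 10.61 * 100 = 34.5%

34.5


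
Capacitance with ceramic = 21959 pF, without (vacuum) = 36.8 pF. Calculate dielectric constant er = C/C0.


er = 21959 / 36.8 = 596.71

596.71


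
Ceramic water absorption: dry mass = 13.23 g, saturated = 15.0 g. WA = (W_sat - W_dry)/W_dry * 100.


WA = (15.0 - 13.23) / 13.23 * 100 = 13.38%

13.38


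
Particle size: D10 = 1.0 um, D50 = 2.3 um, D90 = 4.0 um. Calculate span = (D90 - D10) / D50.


Span = (4.0 - 1.0) / 2.3 = 3.0 / 2.3 = 1.304

1.304


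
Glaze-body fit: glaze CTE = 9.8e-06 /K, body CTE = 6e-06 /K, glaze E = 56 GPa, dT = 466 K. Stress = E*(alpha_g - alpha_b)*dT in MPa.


Stress = 56*1000*(9.8e-06 - 6e-06)*466 = 99.2 MPa

99.2


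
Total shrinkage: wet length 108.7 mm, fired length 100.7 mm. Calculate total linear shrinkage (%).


TS = (108.7 - 100.7) / 108.7 * 100 = 7.36%

7.36


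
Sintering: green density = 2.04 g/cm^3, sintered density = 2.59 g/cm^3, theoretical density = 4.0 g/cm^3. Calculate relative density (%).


Relative = 2.59 / 4.0 * 100 = 64.8%

64.8


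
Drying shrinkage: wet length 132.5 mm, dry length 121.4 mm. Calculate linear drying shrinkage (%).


DS = (132.5 - 121.4) / 132.5 * 100 = 8.38%

8.38


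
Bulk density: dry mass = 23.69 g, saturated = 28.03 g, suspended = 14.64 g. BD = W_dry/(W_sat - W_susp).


BD = 23.69 / (28.03 - 14.64) = 23.69 / 13.39 = 1.769 g/cm^3

1.769


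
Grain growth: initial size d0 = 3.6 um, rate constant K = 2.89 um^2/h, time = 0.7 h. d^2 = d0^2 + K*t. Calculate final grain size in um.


d^2 = 3.6^2 + 2.89*0.7 = 14.983
d = sqrt(14.983) = 3.87 um

3.87


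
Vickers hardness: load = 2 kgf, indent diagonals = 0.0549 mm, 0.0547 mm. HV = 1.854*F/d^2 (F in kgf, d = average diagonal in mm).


d_avg = (0.0549+0.0547)/2 = 0.0548 mm
HV = 1.854*2/0.0548^2 = 1235

1235


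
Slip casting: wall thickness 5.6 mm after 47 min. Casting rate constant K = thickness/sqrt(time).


K = 5.6 / sqrt(47) = 5.6 / 6.8557 = 0.817 mm/min^0.5

0.817


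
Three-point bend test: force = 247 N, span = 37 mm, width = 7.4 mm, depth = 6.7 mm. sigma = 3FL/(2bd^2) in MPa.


sigma = 3*247*37/(2*7.4*6.7^2) = 41.3 MPa

41.3


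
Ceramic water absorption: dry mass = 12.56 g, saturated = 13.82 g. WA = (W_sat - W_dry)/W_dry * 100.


WA = (13.82 - 12.56) / 12.56 * 100 = 10.03%

10.03


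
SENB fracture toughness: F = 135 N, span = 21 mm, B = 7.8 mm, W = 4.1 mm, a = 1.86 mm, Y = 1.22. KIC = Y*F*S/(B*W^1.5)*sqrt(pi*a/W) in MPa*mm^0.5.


KIC = 1.22*135*21/(7.8*4.1^1.5)*sqrt(pi*1.86/4.1) = 63.76

63.76


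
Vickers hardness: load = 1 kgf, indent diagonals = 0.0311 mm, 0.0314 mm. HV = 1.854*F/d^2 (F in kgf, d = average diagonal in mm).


d_avg = (0.0311+0.0314)/2 = 0.03125 mm
HV = 1.854*1/0.03125^2 = 1898

1898


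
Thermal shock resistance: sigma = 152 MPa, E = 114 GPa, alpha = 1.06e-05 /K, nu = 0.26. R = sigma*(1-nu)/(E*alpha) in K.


R = 152*(1-0.26)/(114*1000*1.06e-05) = 93 K

93


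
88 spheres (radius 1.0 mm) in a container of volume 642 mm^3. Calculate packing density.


V_sphere = 4/3*pi*1.0^3 = 4.1888 mm^3
Total V = 88*4.1888 = 368.6144 mm^3
PD = 368.6144 / 642 = 0.574

0.574


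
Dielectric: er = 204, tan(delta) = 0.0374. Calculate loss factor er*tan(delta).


Loss = 204 * 0.0374 = 7.63

7.63


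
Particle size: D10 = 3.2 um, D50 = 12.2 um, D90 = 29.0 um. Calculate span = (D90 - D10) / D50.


Span = (29.0 - 3.2) / 12.2 = 25.8 / 12.2 = 2.115

2.115


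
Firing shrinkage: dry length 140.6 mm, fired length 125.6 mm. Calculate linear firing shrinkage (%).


FS = (140.6 - 125.6) / 140.6 * 100 = 10.67%

10.67


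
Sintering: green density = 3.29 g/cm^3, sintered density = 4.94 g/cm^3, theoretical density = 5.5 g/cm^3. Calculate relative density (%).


Relative = 4.94 / 5.5 * 100 = 89.8%

89.8


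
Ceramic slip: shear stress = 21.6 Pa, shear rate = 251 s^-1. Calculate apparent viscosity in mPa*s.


eta = tau/gamma * 1000 = 21.6/251 * 1000 = 86.1 mPa*s

86.1


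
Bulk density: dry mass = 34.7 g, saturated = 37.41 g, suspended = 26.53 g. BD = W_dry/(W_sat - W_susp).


BD = 34.7 / (37.41 - 26.53) = 34.7 / 10.88 = 3.189 g/cm^3

3.189


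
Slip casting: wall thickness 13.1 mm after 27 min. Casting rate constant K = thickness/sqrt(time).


K = 13.1 / sqrt(27) = 13.1 / 5.1962 = 2.521 mm/min^0.5

2.521


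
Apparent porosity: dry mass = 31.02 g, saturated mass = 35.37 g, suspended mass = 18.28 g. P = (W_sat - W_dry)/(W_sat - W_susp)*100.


P = (35.37 - 31.02) / (35.37 - 18.28) * 100 = 4.35 / 17.09 * 100 = 25.5%

25.5


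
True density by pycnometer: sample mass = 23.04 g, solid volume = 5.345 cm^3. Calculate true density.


TD = 23.04 / 5.345 = 4.311 g/cm^3

4.311


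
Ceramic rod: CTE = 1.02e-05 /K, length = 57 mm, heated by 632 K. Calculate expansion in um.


dL = 1.02e-05 * 57 * 632 * 1000 = 367.445 um

367.445


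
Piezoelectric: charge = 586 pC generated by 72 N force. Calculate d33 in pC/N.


d33 = 586 / 72 = 8.1 pC/N

8.1


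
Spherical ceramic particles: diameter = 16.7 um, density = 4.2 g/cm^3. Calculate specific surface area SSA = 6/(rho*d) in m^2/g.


SSA = 6 / (4.2 * 16.7) = 0.086 m^2/g

0.086


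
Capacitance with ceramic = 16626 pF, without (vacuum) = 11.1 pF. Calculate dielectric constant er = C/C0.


er = 16626 / 11.1 = 1497.84

1497.84


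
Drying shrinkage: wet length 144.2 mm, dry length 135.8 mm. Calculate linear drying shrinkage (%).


DS = (144.2 - 135.8) / 144.2 * 100 = 5.83%

5.83


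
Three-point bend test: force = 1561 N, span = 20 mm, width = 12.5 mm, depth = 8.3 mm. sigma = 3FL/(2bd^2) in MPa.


sigma = 3*1561*20/(2*12.5*8.3^2) = 54.4 MPa

54.4


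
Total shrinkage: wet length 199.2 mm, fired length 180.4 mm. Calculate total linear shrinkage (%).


TS = (199.2 - 180.4) / 199.2 * 100 = 9.44%

9.44


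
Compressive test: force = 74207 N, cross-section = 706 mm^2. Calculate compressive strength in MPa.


CS = 74207 / 706 = 105.1 MPa

105.1


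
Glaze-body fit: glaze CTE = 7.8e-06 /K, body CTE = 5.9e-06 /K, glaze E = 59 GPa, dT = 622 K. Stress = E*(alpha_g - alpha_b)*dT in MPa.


Stress = 59*1000*(7.8e-06 - 5.9e-06)*622 = 69.7 MPa

69.7


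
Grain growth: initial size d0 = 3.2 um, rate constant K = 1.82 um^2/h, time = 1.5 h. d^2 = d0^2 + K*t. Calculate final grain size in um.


d^2 = 3.2^2 + 1.82*1.5 = 12.97
d = sqrt(12.97) = 3.6 um

3.6


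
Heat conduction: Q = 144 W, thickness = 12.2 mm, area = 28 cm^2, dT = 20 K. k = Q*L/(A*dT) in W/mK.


k = 144*12.2/1000/(28/10000*20) = 31.37 W/mK

31.37


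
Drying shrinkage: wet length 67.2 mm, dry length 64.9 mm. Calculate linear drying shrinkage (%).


DS = (67.2 - 64.9) / 67.2 * 100 = 3.42%

3.42


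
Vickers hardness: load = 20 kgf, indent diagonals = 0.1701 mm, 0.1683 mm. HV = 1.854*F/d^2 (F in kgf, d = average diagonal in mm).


d_avg = (0.1701+0.1683)/2 = 0.1692 mm
HV = 1.854*20/0.1692^2 = 1295

1295


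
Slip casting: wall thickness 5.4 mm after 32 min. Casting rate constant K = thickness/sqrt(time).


K = 5.4 / sqrt(32) = 5.4 / 5.6569 = 0.955 mm/min^0.5

0.955


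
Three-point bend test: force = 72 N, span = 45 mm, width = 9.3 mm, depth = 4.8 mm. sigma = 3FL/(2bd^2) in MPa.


sigma = 3*72*45/(2*9.3*4.8^2) = 22.7 MPa

22.7


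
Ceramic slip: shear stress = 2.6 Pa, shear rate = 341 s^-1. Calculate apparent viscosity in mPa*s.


eta = tau/gamma * 1000 = 2.6/341 * 1000 = 7.6 mPa*s

7.6


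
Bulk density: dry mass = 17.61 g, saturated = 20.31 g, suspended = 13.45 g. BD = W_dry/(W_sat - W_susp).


BD = 17.61 / (20.31 - 13.45) = 17.61 / 6.86 = 2.567 g/cm^3

2.567


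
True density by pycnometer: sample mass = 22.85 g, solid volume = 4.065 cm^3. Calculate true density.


TD = 22.85 / 4.065 = 5.621 g/cm^3

5.621


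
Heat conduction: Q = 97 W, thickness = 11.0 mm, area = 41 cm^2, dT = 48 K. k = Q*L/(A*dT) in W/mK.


k = 97*11.0/1000/(41/10000*48) = 5.42 W/mK

5.42


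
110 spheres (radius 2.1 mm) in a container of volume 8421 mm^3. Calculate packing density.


V_sphere = 4/3*pi*2.1^3 = 38.7924 mm^3
Total V = 110*38.7924 = 4267.164 mm^3
PD = 4267.164 / 8421 = 0.507

0.507


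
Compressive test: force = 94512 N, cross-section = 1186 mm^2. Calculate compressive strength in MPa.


CS = 94512 / 1186 = 79.7 MPa

79.7


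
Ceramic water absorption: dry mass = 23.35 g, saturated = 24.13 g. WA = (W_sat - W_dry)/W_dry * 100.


WA = (24.13 - 23.35) / 23.35 * 100 = 3.34%

3.34


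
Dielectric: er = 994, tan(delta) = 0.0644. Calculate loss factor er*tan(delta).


Loss = 994 * 0.0644 = 64.014

64.014


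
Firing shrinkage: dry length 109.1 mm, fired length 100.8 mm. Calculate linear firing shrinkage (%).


FS = (109.1 - 100.8) / 109.1 * 100 = 7.61%

7.61


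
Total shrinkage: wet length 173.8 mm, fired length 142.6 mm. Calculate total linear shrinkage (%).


TS = (173.8 - 142.6) / 173.8 * 100 = 17.95%

17.95


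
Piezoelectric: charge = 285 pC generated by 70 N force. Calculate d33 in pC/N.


d33 = 285 / 70 = 4.1 pC/N

4.1


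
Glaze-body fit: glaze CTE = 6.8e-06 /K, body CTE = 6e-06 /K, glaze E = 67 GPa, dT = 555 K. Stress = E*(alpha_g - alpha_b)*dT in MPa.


Stress = 67*1000*(6.8e-06 - 6e-06)*555 = 29.7 MPa

29.7


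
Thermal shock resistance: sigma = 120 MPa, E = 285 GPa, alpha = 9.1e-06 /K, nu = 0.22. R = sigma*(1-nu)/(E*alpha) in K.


R = 120*(1-0.22)/(285*1000*9.1e-06) = 36 K

36


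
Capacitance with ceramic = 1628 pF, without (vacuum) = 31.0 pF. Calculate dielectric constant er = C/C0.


er = 1628 / 31.0 = 52.52

52.52


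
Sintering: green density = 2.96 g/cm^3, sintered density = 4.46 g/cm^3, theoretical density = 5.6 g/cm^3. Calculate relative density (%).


Relative = 4.46 / 5.6 * 100 = 79.6%

79.6


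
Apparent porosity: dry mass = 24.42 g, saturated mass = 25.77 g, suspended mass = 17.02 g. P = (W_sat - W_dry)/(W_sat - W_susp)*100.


P = (25.77 - 24.42) / (25.77 - 17.02) * 100 = 1.35 / 8.75 * 100 = 15.4%

15.4


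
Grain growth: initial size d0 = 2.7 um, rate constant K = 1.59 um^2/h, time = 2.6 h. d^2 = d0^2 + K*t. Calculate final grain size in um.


d^2 = 2.7^2 + 1.59*2.6 = 11.424
d = sqrt(11.424) = 3.38 um

3.38
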